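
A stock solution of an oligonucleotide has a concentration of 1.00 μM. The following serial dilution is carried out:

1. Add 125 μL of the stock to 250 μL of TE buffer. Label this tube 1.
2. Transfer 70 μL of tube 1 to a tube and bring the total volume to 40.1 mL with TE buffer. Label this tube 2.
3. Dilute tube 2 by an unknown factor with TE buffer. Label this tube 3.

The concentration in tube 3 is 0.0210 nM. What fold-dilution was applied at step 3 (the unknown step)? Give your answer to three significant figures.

27.7-fold

Step 1: 125 μL + 250 μL = 375 μL total → factor 375/125 = 3
Step 2: 70 μL brought to 40.1 mL → factor 40100/70 = 572.86
Step 3: unknown factor x
Product of known-step factors = 1718.6
Overall factor = 1.00 μM / (0.0210 nM) = 47619
x = 47619 / 1718.6 = 27.7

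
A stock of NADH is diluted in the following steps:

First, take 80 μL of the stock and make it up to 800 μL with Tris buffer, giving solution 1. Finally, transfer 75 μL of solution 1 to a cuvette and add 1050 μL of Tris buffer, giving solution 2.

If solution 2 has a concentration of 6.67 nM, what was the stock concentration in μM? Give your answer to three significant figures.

Step 1: 80 μL brought to 800 μL → factor 800/80 = 10
Step 2: 75 μL + 1050 μL = 1125 μL total → factor 1125/75 = 15
Overall dilution factor = 10 × 15 = 150
Stock = 6.67 nM × 150 = 1000 nM = 1.00 μM

1.00 μM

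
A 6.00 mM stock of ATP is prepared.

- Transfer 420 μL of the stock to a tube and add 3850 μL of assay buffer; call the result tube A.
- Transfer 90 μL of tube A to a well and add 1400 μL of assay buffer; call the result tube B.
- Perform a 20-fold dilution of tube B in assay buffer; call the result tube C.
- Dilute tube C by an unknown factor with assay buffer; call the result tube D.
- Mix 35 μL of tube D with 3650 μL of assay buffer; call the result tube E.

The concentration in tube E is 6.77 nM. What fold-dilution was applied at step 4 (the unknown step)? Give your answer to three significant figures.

Step 1: 420 μL + 3850 μL = 4270 μL total → factor 4270/420 = 10.167
Step 2: 90 μL + 1400 μL = 1490 μL total → factor 1490/90 = 16.556
Step 3: 20-fold → factor 20
Step 4: unknown factor x
Step 5: 35 μL + 3650 μL = 3685 μL total → factor 3685/35 = 105.29
Product of known-step factors = 3.5442 × 10^5
Overall factor = 6.00 mM / (6.77 nM) = 8.8626 × 10^5
x = 8.8626 × 10^5 / 3.5442 × 10^5 = 2.50

2.50-fold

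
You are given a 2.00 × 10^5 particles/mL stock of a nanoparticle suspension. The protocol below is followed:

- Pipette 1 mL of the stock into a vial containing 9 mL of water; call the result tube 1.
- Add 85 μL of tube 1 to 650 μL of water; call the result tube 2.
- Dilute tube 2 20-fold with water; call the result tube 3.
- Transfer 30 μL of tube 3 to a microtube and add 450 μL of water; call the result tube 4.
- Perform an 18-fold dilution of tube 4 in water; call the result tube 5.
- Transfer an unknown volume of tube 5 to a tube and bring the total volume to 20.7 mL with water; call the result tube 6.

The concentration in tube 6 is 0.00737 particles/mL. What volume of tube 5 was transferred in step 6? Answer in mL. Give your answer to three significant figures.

Step 1: 1 mL + 9 mL = 10 mL total → factor 10/1 = 10
Step 2: 85 μL + 650 μL = 735 μL total → factor 735/85 = 8.6471
Step 3: 20-fold → factor 20
Step 4: 30 μL + 450 μL = 480 μL total → factor 480/30 = 16
Step 5: 18-fold → factor 18
Step 6: v brought to 20.7 mL → factor = 20.7 mL/v
Product of known-step factors = 4.9807 × 10^5
Overall factor = 2.00 × 10^5 particles/mL / (0.00737 particles/mL) = 2.7137 × 10^7
Step-6 factor = 2.7137 × 10^7 / 4.9807 × 10^5 = 54.484
v = 20.7 mL / 54.484 = 0.380 mL

0.380 mL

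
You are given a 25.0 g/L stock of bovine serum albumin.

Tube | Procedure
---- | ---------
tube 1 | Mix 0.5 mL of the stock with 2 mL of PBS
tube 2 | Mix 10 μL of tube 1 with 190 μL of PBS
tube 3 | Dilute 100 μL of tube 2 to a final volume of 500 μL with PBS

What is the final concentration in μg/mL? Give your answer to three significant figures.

50.0 μg/mL

Step 1: 0.5 mL + 2 mL = 2.5 mL total → factor 2.5/0.5 = 5
Step 2: 10 μL + 190 μL = 200 μL total → factor 200/10 = 20
Step 3: 100 μL brought to 500 μL → factor 500/100 = 5
Overall dilution factor = 5 × 20 × 5 = 500
Final = 25.0 g/L / 500 = 0.05000 g/L = 50.0 μg/mL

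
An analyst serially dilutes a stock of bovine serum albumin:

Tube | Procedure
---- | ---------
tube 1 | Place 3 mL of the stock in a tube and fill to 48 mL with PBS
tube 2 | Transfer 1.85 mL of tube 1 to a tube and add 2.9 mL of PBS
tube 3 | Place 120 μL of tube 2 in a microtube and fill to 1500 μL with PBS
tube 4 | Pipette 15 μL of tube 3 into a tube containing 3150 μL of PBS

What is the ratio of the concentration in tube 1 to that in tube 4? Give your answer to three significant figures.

Step 1: 3 mL brought to 48 mL → factor 48/3 = 16
Step 2: 1.85 mL + 2.9 mL = 4.75 mL total → factor 4.75/1.85 = 2.5676
Step 3: 120 μL brought to 1500 μL → factor 1500/120 = 12.5
Step 4: 15 μL + 3150 μL = 3165 μL total → factor 3165/15 = 211
Dilution factor to tube 1 = 16; to tube 4 = 1.0835 × 10^5
[tube 1]/[tube 4] = (factor to tube 4)/(factor to tube 1) = 1.0835 × 10^5/16 = 6.77 × 10^3

6.77 × 10^3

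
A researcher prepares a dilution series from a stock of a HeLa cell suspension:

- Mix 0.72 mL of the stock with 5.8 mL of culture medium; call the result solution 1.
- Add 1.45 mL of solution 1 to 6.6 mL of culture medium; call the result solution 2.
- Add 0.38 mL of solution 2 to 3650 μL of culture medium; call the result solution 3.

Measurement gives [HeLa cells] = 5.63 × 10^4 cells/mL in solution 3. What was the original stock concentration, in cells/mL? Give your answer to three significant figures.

3.00 × 10^7 cells/mL

Step 1: 0.72 mL + 5.8 mL = 6.52 mL total → factor 6.52/0.72 = 9.0556
Step 2: 1.45 mL + 6.6 mL = 8.05 mL total → factor 8.05/1.45 = 5.5517
Step 3: 0.38 mL + 3650 μL = 4.03 mL total → factor 4.03/0.38 = 10.605
Overall dilution factor = 9.0556 × 5.5517 × 10.605 = 533.17
Stock = 5.63 × 10^4 cells/mL × 533.17 = 3.00 × 10^7 cells/mL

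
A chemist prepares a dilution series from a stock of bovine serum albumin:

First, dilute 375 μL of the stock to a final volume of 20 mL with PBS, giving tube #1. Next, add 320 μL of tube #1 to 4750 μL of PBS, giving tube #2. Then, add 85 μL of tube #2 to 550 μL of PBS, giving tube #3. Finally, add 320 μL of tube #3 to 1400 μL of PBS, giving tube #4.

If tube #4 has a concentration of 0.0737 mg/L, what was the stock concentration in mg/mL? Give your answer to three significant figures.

Step 1: 375 μL brought to 20 mL → factor 20000/375 = 53.333
Step 2: 320 μL + 4750 μL = 5070 μL total → factor 5070/320 = 15.844
Step 3: 85 μL + 550 μL = 635 μL total → factor 635/85 = 7.4706
Step 4: 320 μL + 1400 μL = 1720 μL total → factor 1720/320 = 5.375
Overall dilution factor = 53.333 × 15.844 × 7.4706 × 5.375 = 33930
Stock = 0.0737 mg/L × 33930 = 2501 mg/L = 2.50 mg/mL

2.50 mg/mL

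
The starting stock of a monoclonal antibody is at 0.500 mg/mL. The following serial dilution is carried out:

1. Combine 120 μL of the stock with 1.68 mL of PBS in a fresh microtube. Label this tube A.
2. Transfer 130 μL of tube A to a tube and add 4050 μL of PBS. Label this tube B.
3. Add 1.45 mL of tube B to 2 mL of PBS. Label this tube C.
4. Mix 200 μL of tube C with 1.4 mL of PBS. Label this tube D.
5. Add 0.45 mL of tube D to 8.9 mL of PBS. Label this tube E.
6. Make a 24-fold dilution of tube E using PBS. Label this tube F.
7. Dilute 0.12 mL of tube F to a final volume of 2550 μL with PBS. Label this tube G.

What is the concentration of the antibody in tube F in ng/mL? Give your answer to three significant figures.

Step 1: 120 μL + 1.68 mL = 1800 μL total → factor 1800/120 = 15
Step 2: 130 μL + 4050 μL = 4180 μL total → factor 4180/130 = 32.154
Step 3: 1.45 mL + 2 mL = 3.45 mL total → factor 3.45/1.45 = 2.3793
Step 4: 200 μL + 1.4 mL = 1600 μL total → factor 1600/200 = 8
Step 5: 0.45 mL + 8.9 mL = 9.35 mL total → factor 9.35/0.45 = 20.778
Step 6: 24-fold → factor 24
Dilution factor through tube F = 15 × 32.154 × 2.3793 × 8 × 20.778 × 24 = 4.578 × 10^6
[tube F] = 0.500 mg/mL / 4.578 × 10^6 = 1.092 × 10^-7 mg/mL = 0.109 ng/mL

0.109 ng/mL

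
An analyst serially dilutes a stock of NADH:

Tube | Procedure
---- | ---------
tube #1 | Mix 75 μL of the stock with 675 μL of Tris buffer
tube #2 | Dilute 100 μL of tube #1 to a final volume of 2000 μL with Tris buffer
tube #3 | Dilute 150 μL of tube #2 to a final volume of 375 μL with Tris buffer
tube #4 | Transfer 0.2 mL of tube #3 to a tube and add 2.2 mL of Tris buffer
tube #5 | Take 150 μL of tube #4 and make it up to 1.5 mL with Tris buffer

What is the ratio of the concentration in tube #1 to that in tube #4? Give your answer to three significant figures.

Step 1: 75 μL + 675 μL = 750 μL total → factor 750/75 = 10
Step 2: 100 μL brought to 2000 μL → factor 2000/100 = 20
Step 3: 150 μL brought to 375 μL → factor 375/150 = 2.5
Step 4: 0.2 mL + 2.2 mL = 2.4 mL total → factor 2.4/0.2 = 12
Dilution factor to tube #1 = 10; to tube #4 = 6000
[tube #1]/[tube #4] = (factor to tube #4)/(factor to tube #1) = 6000/10 = 600

600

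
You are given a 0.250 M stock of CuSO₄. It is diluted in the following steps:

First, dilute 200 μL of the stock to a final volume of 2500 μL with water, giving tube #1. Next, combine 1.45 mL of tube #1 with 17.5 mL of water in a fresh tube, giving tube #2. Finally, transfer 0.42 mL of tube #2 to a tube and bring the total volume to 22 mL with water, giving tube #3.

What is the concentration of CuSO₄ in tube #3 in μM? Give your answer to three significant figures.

Step 1: 200 μL brought to 2500 μL → factor 2500/200 = 12.5
Step 2: 1.45 mL + 17.5 mL = 18.95 mL total → factor 18.95/1.45 = 13.069
Step 3: 0.42 mL brought to 22 mL → factor 22/0.42 = 52.381
Dilution factor through tube #3 = 12.5 × 13.069 × 52.381 = 8557.1
[tube #3] = 0.250 M / 8557.1 = 2.922 × 10^-5 M = 29.2 μM

29.2 μM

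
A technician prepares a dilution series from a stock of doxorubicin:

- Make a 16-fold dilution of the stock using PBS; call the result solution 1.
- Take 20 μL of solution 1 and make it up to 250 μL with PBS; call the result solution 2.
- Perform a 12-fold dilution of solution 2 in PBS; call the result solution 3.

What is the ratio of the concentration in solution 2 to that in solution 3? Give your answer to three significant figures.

Step 1: 16-fold → factor 16
Step 2: 20 μL brought to 250 μL → factor 250/20 = 12.5
Step 3: 12-fold → factor 12
Dilution factor to solution 2 = 200; to solution 3 = 2400
[solution 2]/[solution 3] = (factor to solution 3)/(factor to solution 2) = 2400/200 = 12.0

12.0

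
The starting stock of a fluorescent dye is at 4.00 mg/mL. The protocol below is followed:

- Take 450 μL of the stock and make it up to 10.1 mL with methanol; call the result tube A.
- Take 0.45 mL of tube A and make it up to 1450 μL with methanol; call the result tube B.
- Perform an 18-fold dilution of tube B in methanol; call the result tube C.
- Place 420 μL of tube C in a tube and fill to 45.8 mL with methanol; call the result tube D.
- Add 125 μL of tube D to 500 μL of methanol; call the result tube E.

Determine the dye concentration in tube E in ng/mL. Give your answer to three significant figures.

5.64 ng/mL

Step 1: 450 μL brought to 10.1 mL → factor 10100/450 = 22.444
Step 2: 0.45 mL brought to 1450 μL → factor 1.45/0.45 = 3.2222
Step 3: 18-fold → factor 18
Step 4: 420 μL brought to 45.8 mL → factor 45800/420 = 109.05
Step 5: 125 μL + 500 μL = 625 μL total → factor 625/125 = 5
Overall dilution factor = 22.444 × 3.2222 × 18 × 109.05 × 5 = 7.0978 × 10^5
Final = 4.00 mg/mL / 7.0978 × 10^5 = 5.636 × 10^-6 mg/mL = 5.64 ng/mL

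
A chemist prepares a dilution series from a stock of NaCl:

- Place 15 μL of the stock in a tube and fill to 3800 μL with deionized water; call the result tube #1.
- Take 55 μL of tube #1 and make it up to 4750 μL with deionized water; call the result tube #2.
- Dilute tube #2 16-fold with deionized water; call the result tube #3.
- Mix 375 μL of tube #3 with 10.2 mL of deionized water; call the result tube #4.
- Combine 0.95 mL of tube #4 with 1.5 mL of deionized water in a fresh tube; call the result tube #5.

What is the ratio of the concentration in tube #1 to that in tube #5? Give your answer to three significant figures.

Step 1: 15 μL brought to 3800 μL → factor 3800/15 = 253.33
Step 2: 55 μL brought to 4750 μL → factor 4750/55 = 86.364
Step 3: 16-fold → factor 16
Step 4: 375 μL + 10.2 mL = 10575 μL total → factor 10575/375 = 28.2
Step 5: 0.95 mL + 1.5 mL = 2.45 mL total → factor 2.45/0.95 = 2.5789
Dilution factor to tube #1 = 253.33; to tube #5 = 2.5459 × 10^7
[tube #1]/[tube #5] = (factor to tube #5)/(factor to tube #1) = 2.5459 × 10^7/253.33 = 1.00 × 10^5

1.00 × 10^5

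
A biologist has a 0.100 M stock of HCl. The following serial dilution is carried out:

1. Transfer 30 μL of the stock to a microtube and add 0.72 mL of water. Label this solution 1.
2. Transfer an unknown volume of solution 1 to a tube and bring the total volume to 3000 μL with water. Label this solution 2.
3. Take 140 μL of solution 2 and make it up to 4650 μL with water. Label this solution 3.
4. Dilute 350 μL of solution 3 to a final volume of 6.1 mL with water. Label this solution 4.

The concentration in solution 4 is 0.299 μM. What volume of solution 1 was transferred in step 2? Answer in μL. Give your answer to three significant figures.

130 μL

Step 1: 30 μL + 0.72 mL = 750 μL total → factor 750/30 = 25
Step 2: v brought to 3000 μL → factor = 3000 μL/v
Step 3: 140 μL brought to 4650 μL → factor 4650/140 = 33.214
Step 4: 350 μL brought to 6.1 mL → factor 6100/350 = 17.429
Product of known-step factors = 14472
Overall factor = 0.100 M / (0.299 μM) = 3.3445 × 10^5
Step-2 factor = 3.3445 × 10^5 / 14472 = 23.11
v = 3000 μL / 23.11 = 130 μL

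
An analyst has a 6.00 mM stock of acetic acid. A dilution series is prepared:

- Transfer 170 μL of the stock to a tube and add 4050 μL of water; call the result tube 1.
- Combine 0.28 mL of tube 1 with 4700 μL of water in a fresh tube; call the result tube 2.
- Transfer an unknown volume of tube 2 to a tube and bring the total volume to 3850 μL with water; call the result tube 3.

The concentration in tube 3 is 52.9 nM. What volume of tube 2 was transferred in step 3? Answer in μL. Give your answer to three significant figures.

Step 1: 170 μL + 4050 μL = 4220 μL total → factor 4220/170 = 24.824
Step 2: 0.28 mL + 4700 μL = 4.98 mL total → factor 4.98/0.28 = 17.786
Step 3: v brought to 3850 μL → factor = 3850 μL/v
Product of known-step factors = 441.5
Overall factor = 6.00 mM / (52.9 nM) = 1.1342 × 10^5
Step-3 factor = 1.1342 × 10^5 / 441.5 = 256.9
v = 3850 μL / 256.9 = 15.0 μL

15.0 μL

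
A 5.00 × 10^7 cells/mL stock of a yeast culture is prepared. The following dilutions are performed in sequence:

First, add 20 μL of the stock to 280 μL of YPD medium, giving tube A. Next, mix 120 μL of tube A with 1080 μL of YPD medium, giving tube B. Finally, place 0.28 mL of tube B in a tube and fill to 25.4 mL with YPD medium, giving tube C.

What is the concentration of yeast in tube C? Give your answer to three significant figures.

3.67 × 10^3 cells/mL

Step 1: 20 μL + 280 μL = 300 μL total → factor 300/20 = 15
Step 2: 120 μL + 1080 μL = 1200 μL total → factor 1200/120 = 10
Step 3: 0.28 mL brought to 25.4 mL → factor 25.4/0.28 = 90.714
Overall dilution factor = 15 × 10 × 90.714 = 13607
Final = 5.00 × 10^7 cells/mL / 13607 = 3.67 × 10^3 cells/mL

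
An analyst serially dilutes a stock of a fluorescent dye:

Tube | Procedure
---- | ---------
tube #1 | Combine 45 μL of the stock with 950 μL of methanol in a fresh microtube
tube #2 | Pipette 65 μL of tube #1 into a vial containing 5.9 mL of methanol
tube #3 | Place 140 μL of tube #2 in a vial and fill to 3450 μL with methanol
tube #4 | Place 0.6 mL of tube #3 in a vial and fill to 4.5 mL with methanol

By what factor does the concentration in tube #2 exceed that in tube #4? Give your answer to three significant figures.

Step 1: 45 μL + 950 μL = 995 μL total → factor 995/45 = 22.111
Step 2: 65 μL + 5.9 mL = 5965 μL total → factor 5965/65 = 91.769
Step 3: 140 μL brought to 3450 μL → factor 3450/140 = 24.643
Step 4: 0.6 mL brought to 4.5 mL → factor 4.5/0.6 = 7.5
Dilution factor to tube #2 = 2029.1; to tube #4 = 3.7502 × 10^5
[tube #2]/[tube #4] = (factor to tube #4)/(factor to tube #2) = 3.7502 × 10^5/2029.1 = 185

185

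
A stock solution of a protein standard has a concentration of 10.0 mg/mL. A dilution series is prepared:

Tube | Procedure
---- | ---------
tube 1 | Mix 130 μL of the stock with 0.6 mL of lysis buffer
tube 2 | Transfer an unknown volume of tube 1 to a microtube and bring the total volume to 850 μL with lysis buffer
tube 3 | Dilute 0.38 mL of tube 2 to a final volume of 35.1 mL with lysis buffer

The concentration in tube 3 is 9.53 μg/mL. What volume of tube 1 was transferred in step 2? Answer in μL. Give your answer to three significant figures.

420 μL

Step 1: 130 μL + 0.6 mL = 730 μL total → factor 730/130 = 5.6154
Step 2: v brought to 850 μL → factor = 850 μL/v
Step 3: 0.38 mL brought to 35.1 mL → factor 35.1/0.38 = 92.368
Product of known-step factors = 518.68
Overall factor = 10.0 mg/mL / (9.53 μg/mL) = 1049.3
Step-2 factor = 1049.3 / 518.68 = 2.023
v = 850 μL / 2.023 = 420 μL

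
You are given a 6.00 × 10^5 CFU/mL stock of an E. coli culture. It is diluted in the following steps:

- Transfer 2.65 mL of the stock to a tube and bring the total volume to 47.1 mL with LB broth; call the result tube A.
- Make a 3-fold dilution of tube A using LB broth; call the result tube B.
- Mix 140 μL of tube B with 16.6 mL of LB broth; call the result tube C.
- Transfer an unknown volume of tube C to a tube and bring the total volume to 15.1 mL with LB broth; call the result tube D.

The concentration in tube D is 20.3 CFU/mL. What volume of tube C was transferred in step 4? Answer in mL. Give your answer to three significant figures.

Step 1: 2.65 mL brought to 47.1 mL → factor 47.1/2.65 = 17.774
Step 2: 3-fold → factor 3
Step 3: 140 μL + 16.6 mL = 16740 μL total → factor 16740/140 = 119.57
Step 4: v brought to 15.1 mL → factor = 15.1 mL/v
Product of known-step factors = 6375.6
Overall factor = 6.00 × 10^5 CFU/mL / (20.3 CFU/mL) = 29557
Step-4 factor = 29557 / 6375.6 = 4.6359
v = 15.1 mL / 4.6359 = 3.26 mL

3.26 mL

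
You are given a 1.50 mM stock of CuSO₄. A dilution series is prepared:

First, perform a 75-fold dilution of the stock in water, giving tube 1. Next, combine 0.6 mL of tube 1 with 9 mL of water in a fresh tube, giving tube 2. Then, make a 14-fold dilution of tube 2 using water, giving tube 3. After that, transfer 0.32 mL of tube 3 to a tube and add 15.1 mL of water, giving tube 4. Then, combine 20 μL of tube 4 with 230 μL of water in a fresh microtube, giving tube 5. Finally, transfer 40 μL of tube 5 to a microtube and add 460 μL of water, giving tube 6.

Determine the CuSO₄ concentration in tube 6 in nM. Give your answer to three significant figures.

Step 1: 75-fold → factor 75
Step 2: 0.6 mL + 9 mL = 9.6 mL total → factor 9.6/0.6 = 16
Step 3: 14-fold → factor 14
Step 4: 0.32 mL + 15.1 mL = 15.42 mL total → factor 15.42/0.32 = 48.188
Step 5: 20 μL + 230 μL = 250 μL total → factor 250/20 = 12.5
Step 6: 40 μL + 460 μL = 500 μL total → factor 500/40 = 12.5
Overall dilution factor = 75 × 16 × 14 × 48.188 × 12.5 × 12.5 = 1.2649 × 10^8
Final = 1.50 mM / 1.2649 × 10^8 = 1.186 × 10^-8 mM = 0.0119 nM

0.0119 nM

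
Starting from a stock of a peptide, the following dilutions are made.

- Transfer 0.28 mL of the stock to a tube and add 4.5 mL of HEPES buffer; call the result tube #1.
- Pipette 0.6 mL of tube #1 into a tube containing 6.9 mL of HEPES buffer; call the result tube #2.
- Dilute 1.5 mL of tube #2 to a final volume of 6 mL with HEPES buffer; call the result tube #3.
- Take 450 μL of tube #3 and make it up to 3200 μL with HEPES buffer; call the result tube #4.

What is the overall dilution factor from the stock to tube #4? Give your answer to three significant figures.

6.07 × 10^3

Step 1: 0.28 mL + 4.5 mL = 4.78 mL total → factor 4.78/0.28 = 17.071
Step 2: 0.6 mL + 6.9 mL = 7.5 mL total → factor 7.5/0.6 = 12.5
Step 3: 1.5 mL brought to 6 mL → factor 6/1.5 = 4
Step 4: 450 μL brought to 3200 μL → factor 3200/450 = 7.1111
Overall dilution factor = 17.071 × 12.5 × 4 × 7.1111 = 6069.8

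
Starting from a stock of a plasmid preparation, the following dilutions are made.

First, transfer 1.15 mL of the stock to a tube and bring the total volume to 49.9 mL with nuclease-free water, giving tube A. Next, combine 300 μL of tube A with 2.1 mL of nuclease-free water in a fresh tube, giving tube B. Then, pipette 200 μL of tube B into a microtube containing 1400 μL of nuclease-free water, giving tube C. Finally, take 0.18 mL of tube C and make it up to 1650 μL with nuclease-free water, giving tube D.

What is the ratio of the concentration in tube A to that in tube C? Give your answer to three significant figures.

64.0

Step 1: 1.15 mL brought to 49.9 mL → factor 49.9/1.15 = 43.391
Step 2: 300 μL + 2.1 mL = 2400 μL total → factor 2400/300 = 8
Step 3: 200 μL + 1400 μL = 1600 μL total → factor 1600/200 = 8
Dilution factor to tube A = 43.391; to tube C = 2777
[tube A]/[tube C] = (factor to tube C)/(factor to tube A) = 2777/43.391 = 64.0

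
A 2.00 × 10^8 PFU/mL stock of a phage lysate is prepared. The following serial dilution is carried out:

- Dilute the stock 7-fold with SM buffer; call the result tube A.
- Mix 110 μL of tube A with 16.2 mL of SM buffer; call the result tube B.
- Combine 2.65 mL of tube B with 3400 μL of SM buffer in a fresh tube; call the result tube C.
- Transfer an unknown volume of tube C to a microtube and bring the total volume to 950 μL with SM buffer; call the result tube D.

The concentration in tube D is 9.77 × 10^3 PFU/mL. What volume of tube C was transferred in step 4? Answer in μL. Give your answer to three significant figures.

110 μL

Step 1: 7-fold → factor 7
Step 2: 110 μL + 16.2 mL = 16310 μL total → factor 16310/110 = 148.27
Step 3: 2.65 mL + 3400 μL = 6.05 mL total → factor 6.05/2.65 = 2.283
Step 4: v brought to 950 μL → factor = 950 μL/v
Product of known-step factors = 2369.6
Overall factor = 2.00 × 10^8 PFU/mL / (9.77 × 10^3 PFU/mL) = 20471
Step-4 factor = 20471 / 2369.6 = 8.6391
v = 950 μL / 8.6391 = 110 μL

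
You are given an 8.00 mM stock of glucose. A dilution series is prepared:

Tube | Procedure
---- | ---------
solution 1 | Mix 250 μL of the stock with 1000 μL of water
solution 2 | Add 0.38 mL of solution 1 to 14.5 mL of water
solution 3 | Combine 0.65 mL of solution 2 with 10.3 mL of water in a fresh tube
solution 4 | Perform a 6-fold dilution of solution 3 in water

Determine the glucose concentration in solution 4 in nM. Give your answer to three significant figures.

Step 1: 250 μL + 1000 μL = 1250 μL total → factor 1250/250 = 5
Step 2: 0.38 mL + 14.5 mL = 14.88 mL total → factor 14.88/0.38 = 39.158
Step 3: 0.65 mL + 10.3 mL = 10.95 mL total → factor 10.95/0.65 = 16.846
Step 4: 6-fold → factor 6
Overall dilution factor = 5 × 39.158 × 16.846 × 6 = 19790
Final = 8.00 mM / 19790 = 0.0004042 mM = 404 nM

404 nM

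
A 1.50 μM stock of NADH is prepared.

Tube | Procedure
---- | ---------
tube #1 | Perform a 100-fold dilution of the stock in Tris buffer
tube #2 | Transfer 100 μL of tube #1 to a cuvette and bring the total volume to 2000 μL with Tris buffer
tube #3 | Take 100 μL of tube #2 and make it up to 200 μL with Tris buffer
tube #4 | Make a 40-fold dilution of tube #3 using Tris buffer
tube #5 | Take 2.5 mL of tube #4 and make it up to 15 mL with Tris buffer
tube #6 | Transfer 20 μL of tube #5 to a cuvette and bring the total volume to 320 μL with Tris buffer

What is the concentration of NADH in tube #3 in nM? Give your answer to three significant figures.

Step 1: 100-fold → factor 100
Step 2: 100 μL brought to 2000 μL → factor 2000/100 = 20
Step 3: 100 μL brought to 200 μL → factor 200/100 = 2
Dilution factor through tube #3 = 100 × 20 × 2 = 4000
[tube #3] = 1.50 μM / 4000 = 0.0003750 μM = 0.375 nM

0.375 nM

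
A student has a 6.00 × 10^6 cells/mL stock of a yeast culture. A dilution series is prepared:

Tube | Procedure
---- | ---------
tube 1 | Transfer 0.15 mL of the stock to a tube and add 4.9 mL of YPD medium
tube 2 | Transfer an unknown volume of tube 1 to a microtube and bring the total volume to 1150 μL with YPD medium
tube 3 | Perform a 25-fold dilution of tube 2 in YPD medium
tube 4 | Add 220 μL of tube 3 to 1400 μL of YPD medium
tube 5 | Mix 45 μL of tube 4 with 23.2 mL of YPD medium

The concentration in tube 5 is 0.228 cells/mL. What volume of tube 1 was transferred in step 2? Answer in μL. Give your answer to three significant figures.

140 μL

Step 1: 0.15 mL + 4.9 mL = 5.05 mL total → factor 5.05/0.15 = 33.667
Step 2: v brought to 1150 μL → factor = 1150 μL/v
Step 3: 25-fold → factor 25
Step 4: 220 μL + 1400 μL = 1620 μL total → factor 1620/220 = 7.3636
Step 5: 45 μL + 23.2 mL = 23245 μL total → factor 23245/45 = 516.56
Product of known-step factors = 3.2015 × 10^6
Overall factor = 6.00 × 10^6 cells/mL / (0.228 cells/mL) = 2.6316 × 10^7
Step-2 factor = 2.6316 × 10^7 / 3.2015 × 10^6 = 8.2199
v = 1150 μL / 8.2199 = 140 μL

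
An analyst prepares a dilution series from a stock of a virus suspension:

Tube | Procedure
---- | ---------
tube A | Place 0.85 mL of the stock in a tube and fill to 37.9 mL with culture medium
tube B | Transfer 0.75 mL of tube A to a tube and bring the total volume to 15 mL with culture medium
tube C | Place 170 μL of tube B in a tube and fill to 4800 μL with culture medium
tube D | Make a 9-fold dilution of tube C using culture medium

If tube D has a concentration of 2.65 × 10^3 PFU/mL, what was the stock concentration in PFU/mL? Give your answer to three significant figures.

6.01 × 10^8 PFU/mL

Step 1: 0.85 mL brought to 37.9 mL → factor 37.9/0.85 = 44.588
Step 2: 0.75 mL brought to 15 mL → factor 15/0.75 = 20
Step 3: 170 μL brought to 4800 μL → factor 4800/170 = 28.235
Step 4: 9-fold → factor 9
Overall dilution factor = 44.588 × 20 × 28.235 × 9 = 2.2661 × 10^5
Stock = 2.65 × 10^3 PFU/mL × 2.2661 × 10^5 = 6.01 × 10^8 PFU/mL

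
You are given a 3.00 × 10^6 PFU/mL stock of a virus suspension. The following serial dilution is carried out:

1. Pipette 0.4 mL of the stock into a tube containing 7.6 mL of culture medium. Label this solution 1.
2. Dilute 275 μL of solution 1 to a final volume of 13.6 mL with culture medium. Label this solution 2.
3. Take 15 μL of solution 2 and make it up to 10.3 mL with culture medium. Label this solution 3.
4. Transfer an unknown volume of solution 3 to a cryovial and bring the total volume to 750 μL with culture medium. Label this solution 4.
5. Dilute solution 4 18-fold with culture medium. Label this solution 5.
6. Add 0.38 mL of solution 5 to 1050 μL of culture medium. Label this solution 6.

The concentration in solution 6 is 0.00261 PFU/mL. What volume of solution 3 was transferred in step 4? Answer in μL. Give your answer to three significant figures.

30.0 μL

Step 1: 0.4 mL + 7.6 mL = 8 mL total → factor 8/0.4 = 20
Step 2: 275 μL brought to 13.6 mL → factor 13600/275 = 49.455
Step 3: 15 μL brought to 10.3 mL → factor 10300/15 = 686.67
Step 4: v brought to 750 μL → factor = 750 μL/v
Step 5: 18-fold → factor 18
Step 6: 0.38 mL + 1050 μL = 1.43 mL total → factor 1.43/0.38 = 3.7632
Product of known-step factors = 4.6005 × 10^7
Overall factor = 3.00 × 10^6 PFU/mL / (0.00261 PFU/mL) = 1.1494 × 10^9
Step-4 factor = 1.1494 × 10^9 / 4.6005 × 10^7 = 24.985
v = 750 μL / 24.985 = 30.0 μL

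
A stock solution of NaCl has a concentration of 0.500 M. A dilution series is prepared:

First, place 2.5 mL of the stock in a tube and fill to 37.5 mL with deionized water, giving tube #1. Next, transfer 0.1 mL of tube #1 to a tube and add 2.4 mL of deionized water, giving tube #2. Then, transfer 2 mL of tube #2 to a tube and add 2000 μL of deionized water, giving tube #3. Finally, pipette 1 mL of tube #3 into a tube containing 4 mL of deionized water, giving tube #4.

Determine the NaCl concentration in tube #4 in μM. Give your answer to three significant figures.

133 μM

Step 1: 2.5 mL brought to 37.5 mL → factor 37.5/2.5 = 15
Step 2: 0.1 mL + 2.4 mL = 2.5 mL total → factor 2.5/0.1 = 25
Step 3: 2 mL + 2000 μL = 4 mL total → factor 4/2 = 2
Step 4: 1 mL + 4 mL = 5 mL total → factor 5/1 = 5
Overall dilution factor = 15 × 25 × 2 × 5 = 3750
Final = 0.500 M / 3750 = 0.0001333 M = 133 μM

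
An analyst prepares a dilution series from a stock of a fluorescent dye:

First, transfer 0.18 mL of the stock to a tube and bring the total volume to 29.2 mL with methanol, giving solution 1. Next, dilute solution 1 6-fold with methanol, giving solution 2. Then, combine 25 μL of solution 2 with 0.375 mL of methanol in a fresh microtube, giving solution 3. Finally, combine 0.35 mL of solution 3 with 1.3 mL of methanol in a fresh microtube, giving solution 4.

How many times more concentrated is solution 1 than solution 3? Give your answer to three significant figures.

Step 1: 0.18 mL brought to 29.2 mL → factor 29.2/0.18 = 162.22
Step 2: 6-fold → factor 6
Step 3: 25 μL + 0.375 mL = 400 μL total → factor 400/25 = 16
Dilution factor to solution 1 = 162.22; to solution 3 = 15573
[solution 1]/[solution 3] = (factor to solution 3)/(factor to solution 1) = 15573/162.22 = 96.0

96.0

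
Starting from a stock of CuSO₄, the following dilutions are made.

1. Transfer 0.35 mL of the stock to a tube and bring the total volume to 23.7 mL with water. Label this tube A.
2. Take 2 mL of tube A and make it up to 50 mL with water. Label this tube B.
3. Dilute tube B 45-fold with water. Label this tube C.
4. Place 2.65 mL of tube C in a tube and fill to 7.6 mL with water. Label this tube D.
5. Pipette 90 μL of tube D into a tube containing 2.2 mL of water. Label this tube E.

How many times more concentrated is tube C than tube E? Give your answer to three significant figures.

73.0

Step 1: 0.35 mL brought to 23.7 mL → factor 23.7/0.35 = 67.714
Step 2: 2 mL brought to 50 mL → factor 50/2 = 25
Step 3: 45-fold → factor 45
Step 4: 2.65 mL brought to 7.6 mL → factor 7.6/2.65 = 2.8679
Step 5: 90 μL + 2.2 mL = 2290 μL total → factor 2290/90 = 25.444
Dilution factor to tube C = 76179; to tube E = 5.559 × 10^6
[tube C]/[tube E] = (factor to tube E)/(factor to tube C) = 5.559 × 10^6/76179 = 73.0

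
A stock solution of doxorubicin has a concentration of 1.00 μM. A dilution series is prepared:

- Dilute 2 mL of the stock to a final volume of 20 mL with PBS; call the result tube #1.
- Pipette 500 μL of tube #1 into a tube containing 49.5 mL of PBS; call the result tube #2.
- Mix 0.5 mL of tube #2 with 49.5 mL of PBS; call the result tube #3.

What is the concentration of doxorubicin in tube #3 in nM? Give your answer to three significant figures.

Step 1: 2 mL brought to 20 mL → factor 20/2 = 10
Step 2: 500 μL + 49.5 mL = 50000 μL total → factor 50000/500 = 100
Step 3: 0.5 mL + 49.5 mL = 50 mL total → factor 50/0.5 = 100
Overall dilution factor = 10 × 100 × 100 = 1 × 10^5
Final = 1.00 μM / 1 × 10^5 = 1.000 × 10^-5 μM = 0.0100 nM

0.0100 nM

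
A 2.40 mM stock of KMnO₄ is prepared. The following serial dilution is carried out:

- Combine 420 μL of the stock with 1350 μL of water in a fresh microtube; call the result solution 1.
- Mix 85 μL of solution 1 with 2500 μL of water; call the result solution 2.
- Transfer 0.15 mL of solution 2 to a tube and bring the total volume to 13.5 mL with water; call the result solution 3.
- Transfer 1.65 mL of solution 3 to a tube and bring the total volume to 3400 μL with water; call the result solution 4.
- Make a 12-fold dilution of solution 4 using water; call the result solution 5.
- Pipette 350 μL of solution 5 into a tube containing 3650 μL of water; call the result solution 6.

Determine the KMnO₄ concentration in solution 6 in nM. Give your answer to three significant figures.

0.736 nM

Step 1: 420 μL + 1350 μL = 1770 μL total → factor 1770/420 = 4.2143
Step 2: 85 μL + 2500 μL = 2585 μL total → factor 2585/85 = 30.412
Step 3: 0.15 mL brought to 13.5 mL → factor 13.5/0.15 = 90
Step 4: 1.65 mL brought to 3400 μL → factor 3.4/1.65 = 2.0606
Step 5: 12-fold → factor 12
Step 6: 350 μL + 3650 μL = 4000 μL total → factor 4000/350 = 11.429
Overall dilution factor = 4.2143 × 30.412 × 90 × 2.0606 × 12 × 11.429 = 3.2597 × 10^6
Final = 2.40 mM / 3.2597 × 10^6 = 7.363 × 10^-7 mM = 0.736 nM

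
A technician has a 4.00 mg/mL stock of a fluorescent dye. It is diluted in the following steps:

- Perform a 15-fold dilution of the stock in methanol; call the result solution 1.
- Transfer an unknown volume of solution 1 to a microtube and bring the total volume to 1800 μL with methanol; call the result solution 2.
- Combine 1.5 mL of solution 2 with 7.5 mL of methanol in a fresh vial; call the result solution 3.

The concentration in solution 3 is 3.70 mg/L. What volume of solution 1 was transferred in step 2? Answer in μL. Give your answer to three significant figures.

Step 1: 15-fold → factor 15
Step 2: v brought to 1800 μL → factor = 1800 μL/v
Step 3: 1.5 mL + 7.5 mL = 9 mL total → factor 9/1.5 = 6
Product of known-step factors = 90
Overall factor = 4.00 mg/mL / (3.70 mg/L) = 1081.1
Step-2 factor = 1081.1 / 90 = 12.012
v = 1800 μL / 12.012 = 150 μL

150 μL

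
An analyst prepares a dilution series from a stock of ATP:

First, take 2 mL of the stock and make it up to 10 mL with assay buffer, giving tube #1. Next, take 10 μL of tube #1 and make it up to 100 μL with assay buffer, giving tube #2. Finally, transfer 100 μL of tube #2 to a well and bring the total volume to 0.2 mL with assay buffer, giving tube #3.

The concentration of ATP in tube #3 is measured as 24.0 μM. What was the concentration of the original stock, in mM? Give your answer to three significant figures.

2.40 mM

Step 1: 2 mL brought to 10 mL → factor 10/2 = 5
Step 2: 10 μL brought to 100 μL → factor 100/10 = 10
Step 3: 100 μL brought to 0.2 mL → factor 200/100 = 2
Overall dilution factor = 5 × 10 × 2 = 100
Stock = 24.0 μM × 100 = 2400 μM = 2.40 mM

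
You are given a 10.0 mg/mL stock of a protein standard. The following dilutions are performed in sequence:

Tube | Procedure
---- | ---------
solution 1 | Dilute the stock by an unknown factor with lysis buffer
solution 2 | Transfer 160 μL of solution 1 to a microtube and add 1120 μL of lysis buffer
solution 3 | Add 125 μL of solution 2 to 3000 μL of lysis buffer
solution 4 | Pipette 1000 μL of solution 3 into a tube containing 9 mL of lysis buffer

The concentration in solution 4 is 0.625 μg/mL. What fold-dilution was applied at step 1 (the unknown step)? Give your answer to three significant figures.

8.00-fold

Step 1: unknown factor x
Step 2: 160 μL + 1120 μL = 1280 μL total → factor 1280/160 = 8
Step 3: 125 μL + 3000 μL = 3125 μL total → factor 3125/125 = 25
Step 4: 1000 μL + 9 mL = 10000 μL total → factor 10000/1000 = 10
Product of known-step factors = 2000
Overall factor = 10.0 mg/mL / (0.625 μg/mL) = 16000
x = 16000 / 2000 = 8.00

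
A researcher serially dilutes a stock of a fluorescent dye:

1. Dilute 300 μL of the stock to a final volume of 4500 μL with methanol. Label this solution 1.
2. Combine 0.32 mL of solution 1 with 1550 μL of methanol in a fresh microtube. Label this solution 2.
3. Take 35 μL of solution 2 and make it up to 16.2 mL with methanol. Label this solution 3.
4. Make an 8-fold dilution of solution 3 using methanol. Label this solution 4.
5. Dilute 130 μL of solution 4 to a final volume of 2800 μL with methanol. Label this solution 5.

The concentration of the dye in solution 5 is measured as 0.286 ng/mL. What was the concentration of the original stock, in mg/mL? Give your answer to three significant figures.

2.00 mg/mL

Step 1: 300 μL brought to 4500 μL → factor 4500/300 = 15
Step 2: 0.32 mL + 1550 μL = 1.87 mL total → factor 1.87/0.32 = 5.8438
Step 3: 35 μL brought to 16.2 mL → factor 16200/35 = 462.86
Step 4: 8-fold → factor 8
Step 5: 130 μL brought to 2800 μL → factor 2800/130 = 21.538
Overall dilution factor = 15 × 5.8438 × 462.86 × 8 × 21.538 = 6.9909 × 10^6
Stock = 0.286 ng/mL × 6.9909 × 10^6 = 1.999 × 10^6 ng/mL = 2.00 mg/mL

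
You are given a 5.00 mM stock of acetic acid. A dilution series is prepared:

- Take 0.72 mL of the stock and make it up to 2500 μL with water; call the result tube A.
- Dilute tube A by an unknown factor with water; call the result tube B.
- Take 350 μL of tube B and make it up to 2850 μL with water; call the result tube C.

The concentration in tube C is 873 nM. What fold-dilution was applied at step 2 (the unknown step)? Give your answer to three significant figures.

203-fold

Step 1: 0.72 mL brought to 2500 μL → factor 2.5/0.72 = 3.4722
Step 2: unknown factor x
Step 3: 350 μL brought to 2850 μL → factor 2850/350 = 8.1429
Product of known-step factors = 28.274
Overall factor = 5.00 mM / (873 nM) = 5727.4
x = 5727.4 / 28.274 = 203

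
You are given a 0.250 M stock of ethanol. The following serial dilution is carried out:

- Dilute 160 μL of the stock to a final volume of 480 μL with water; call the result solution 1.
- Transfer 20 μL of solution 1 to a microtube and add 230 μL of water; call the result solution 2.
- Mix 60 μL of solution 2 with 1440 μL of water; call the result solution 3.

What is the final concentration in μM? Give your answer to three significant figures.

Step 1: 160 μL brought to 480 μL → factor 480/160 = 3
Step 2: 20 μL + 230 μL = 250 μL total → factor 250/20 = 12.5
Step 3: 60 μL + 1440 μL = 1500 μL total → factor 1500/60 = 25
Overall dilution factor = 3 × 12.5 × 25 = 937.5
Final = 0.250 M / 937.5 = 0.0002667 M = 267 μM

267 μM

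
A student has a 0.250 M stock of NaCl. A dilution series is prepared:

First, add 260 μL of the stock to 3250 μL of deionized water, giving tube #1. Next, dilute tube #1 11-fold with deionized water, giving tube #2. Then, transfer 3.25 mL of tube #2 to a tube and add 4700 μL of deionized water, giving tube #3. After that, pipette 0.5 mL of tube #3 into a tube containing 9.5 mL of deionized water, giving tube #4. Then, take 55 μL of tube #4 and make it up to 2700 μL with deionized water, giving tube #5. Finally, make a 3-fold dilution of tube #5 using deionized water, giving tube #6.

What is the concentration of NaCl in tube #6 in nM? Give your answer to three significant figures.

234 nM

Step 1: 260 μL + 3250 μL = 3510 μL total → factor 3510/260 = 13.5
Step 2: 11-fold → factor 11
Step 3: 3.25 mL + 4700 μL = 7.95 mL total → factor 7.95/3.25 = 2.4462
Step 4: 0.5 mL + 9.5 mL = 10 mL total → factor 10/0.5 = 20
Step 5: 55 μL brought to 2700 μL → factor 2700/55 = 49.091
Step 6: 3-fold → factor 3
Overall dilution factor = 13.5 × 11 × 2.4462 × 20 × 49.091 × 3 = 1.0699 × 10^6
Final = 0.250 M / 1.0699 × 10^6 = 2.337 × 10^-7 M = 234 nM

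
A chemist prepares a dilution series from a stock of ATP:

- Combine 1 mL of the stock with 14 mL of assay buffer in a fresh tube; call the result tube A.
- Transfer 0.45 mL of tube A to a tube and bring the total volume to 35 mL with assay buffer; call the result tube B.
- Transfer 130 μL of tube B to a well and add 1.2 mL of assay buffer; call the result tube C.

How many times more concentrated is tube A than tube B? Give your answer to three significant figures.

Step 1: 1 mL + 14 mL = 15 mL total → factor 15/1 = 15
Step 2: 0.45 mL brought to 35 mL → factor 35/0.45 = 77.778
Dilution factor to tube A = 15; to tube B = 1166.7
[tube A]/[tube B] = (factor to tube B)/(factor to tube A) = 1166.7/15 = 77.8

77.8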